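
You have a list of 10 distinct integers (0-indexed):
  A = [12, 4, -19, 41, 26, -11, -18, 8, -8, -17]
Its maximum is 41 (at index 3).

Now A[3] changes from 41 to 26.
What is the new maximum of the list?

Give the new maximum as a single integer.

Old max = 41 (at index 3)
Change: A[3] 41 -> 26
Changed element WAS the max -> may need rescan.
  Max of remaining elements: 26
  New max = max(26, 26) = 26

Answer: 26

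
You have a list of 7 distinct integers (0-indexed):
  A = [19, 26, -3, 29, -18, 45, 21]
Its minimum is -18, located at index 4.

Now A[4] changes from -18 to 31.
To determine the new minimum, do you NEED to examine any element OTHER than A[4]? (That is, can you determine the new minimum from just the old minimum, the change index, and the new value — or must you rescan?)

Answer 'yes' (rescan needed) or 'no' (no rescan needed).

Old min = -18 at index 4
Change at index 4: -18 -> 31
Index 4 WAS the min and new value 31 > old min -18. Must rescan other elements to find the new min.
Needs rescan: yes

Answer: yes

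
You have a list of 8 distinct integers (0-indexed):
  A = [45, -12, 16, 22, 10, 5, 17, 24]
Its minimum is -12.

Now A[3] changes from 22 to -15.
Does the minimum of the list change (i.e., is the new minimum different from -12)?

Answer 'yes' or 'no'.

Answer: yes

Derivation:
Old min = -12
Change: A[3] 22 -> -15
Changed element was NOT the min; min changes only if -15 < -12.
New min = -15; changed? yes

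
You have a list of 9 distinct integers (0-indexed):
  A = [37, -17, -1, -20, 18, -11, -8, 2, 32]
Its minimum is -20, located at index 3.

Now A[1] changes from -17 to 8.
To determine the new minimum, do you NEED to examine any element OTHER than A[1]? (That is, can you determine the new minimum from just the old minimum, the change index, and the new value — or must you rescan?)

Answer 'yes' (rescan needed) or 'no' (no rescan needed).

Old min = -20 at index 3
Change at index 1: -17 -> 8
Index 1 was NOT the min. New min = min(-20, 8). No rescan of other elements needed.
Needs rescan: no

Answer: no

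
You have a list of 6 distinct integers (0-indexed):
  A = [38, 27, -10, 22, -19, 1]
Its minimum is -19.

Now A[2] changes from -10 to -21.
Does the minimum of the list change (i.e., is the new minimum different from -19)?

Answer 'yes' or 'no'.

Answer: yes

Derivation:
Old min = -19
Change: A[2] -10 -> -21
Changed element was NOT the min; min changes only if -21 < -19.
New min = -21; changed? yes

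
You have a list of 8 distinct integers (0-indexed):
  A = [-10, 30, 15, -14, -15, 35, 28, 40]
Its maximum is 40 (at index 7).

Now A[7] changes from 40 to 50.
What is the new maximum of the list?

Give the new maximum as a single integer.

Answer: 50

Derivation:
Old max = 40 (at index 7)
Change: A[7] 40 -> 50
Changed element WAS the max -> may need rescan.
  Max of remaining elements: 35
  New max = max(50, 35) = 50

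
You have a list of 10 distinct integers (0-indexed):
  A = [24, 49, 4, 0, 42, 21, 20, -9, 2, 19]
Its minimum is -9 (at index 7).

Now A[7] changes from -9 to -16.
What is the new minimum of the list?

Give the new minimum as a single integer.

Old min = -9 (at index 7)
Change: A[7] -9 -> -16
Changed element WAS the min. Need to check: is -16 still <= all others?
  Min of remaining elements: 0
  New min = min(-16, 0) = -16

Answer: -16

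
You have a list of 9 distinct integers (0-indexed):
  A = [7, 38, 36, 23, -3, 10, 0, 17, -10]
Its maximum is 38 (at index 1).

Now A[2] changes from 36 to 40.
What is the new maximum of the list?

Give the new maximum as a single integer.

Answer: 40

Derivation:
Old max = 38 (at index 1)
Change: A[2] 36 -> 40
Changed element was NOT the old max.
  New max = max(old_max, new_val) = max(38, 40) = 40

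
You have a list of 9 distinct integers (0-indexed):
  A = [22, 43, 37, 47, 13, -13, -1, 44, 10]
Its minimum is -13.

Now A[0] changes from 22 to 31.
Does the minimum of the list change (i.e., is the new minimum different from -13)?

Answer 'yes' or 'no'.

Answer: no

Derivation:
Old min = -13
Change: A[0] 22 -> 31
Changed element was NOT the min; min changes only if 31 < -13.
New min = -13; changed? no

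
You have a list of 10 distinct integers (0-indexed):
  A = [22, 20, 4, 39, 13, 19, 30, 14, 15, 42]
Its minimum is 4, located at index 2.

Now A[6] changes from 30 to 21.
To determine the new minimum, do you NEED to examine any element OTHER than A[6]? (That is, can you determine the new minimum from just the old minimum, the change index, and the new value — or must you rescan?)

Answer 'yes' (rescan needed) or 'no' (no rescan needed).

Old min = 4 at index 2
Change at index 6: 30 -> 21
Index 6 was NOT the min. New min = min(4, 21). No rescan of other elements needed.
Needs rescan: no

Answer: no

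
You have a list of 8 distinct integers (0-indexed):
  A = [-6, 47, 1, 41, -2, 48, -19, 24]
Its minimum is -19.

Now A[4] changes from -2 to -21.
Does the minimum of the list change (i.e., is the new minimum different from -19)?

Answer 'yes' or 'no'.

Old min = -19
Change: A[4] -2 -> -21
Changed element was NOT the min; min changes only if -21 < -19.
New min = -21; changed? yes

Answer: yes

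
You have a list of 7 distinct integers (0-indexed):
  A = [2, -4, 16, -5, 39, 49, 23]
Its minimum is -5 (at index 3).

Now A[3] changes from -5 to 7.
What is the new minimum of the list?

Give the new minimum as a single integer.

Answer: -4

Derivation:
Old min = -5 (at index 3)
Change: A[3] -5 -> 7
Changed element WAS the min. Need to check: is 7 still <= all others?
  Min of remaining elements: -4
  New min = min(7, -4) = -4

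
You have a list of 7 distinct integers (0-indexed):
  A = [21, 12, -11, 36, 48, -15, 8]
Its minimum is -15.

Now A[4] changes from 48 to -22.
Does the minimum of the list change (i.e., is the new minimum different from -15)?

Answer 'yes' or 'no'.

Old min = -15
Change: A[4] 48 -> -22
Changed element was NOT the min; min changes only if -22 < -15.
New min = -22; changed? yes

Answer: yes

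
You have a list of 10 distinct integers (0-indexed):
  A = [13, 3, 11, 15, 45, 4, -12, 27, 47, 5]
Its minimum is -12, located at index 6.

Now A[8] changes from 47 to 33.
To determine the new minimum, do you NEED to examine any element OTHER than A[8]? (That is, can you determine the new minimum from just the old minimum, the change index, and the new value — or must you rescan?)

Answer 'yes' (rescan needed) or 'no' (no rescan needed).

Answer: no

Derivation:
Old min = -12 at index 6
Change at index 8: 47 -> 33
Index 8 was NOT the min. New min = min(-12, 33). No rescan of other elements needed.
Needs rescan: no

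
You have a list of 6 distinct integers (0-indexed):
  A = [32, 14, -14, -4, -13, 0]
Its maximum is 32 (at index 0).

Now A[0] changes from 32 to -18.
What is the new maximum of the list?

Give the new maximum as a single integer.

Answer: 14

Derivation:
Old max = 32 (at index 0)
Change: A[0] 32 -> -18
Changed element WAS the max -> may need rescan.
  Max of remaining elements: 14
  New max = max(-18, 14) = 14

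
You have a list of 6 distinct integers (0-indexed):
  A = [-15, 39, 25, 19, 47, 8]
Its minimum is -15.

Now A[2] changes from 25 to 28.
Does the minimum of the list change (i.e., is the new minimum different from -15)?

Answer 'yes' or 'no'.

Old min = -15
Change: A[2] 25 -> 28
Changed element was NOT the min; min changes only if 28 < -15.
New min = -15; changed? no

Answer: no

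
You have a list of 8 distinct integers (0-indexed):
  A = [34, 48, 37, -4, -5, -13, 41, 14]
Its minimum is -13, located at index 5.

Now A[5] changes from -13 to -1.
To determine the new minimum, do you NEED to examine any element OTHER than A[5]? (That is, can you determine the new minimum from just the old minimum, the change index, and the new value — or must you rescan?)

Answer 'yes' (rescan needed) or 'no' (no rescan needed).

Answer: yes

Derivation:
Old min = -13 at index 5
Change at index 5: -13 -> -1
Index 5 WAS the min and new value -1 > old min -13. Must rescan other elements to find the new min.
Needs rescan: yes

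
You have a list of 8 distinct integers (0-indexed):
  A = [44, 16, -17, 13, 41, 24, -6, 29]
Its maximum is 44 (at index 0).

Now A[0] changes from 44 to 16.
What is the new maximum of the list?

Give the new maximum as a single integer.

Answer: 41

Derivation:
Old max = 44 (at index 0)
Change: A[0] 44 -> 16
Changed element WAS the max -> may need rescan.
  Max of remaining elements: 41
  New max = max(16, 41) = 41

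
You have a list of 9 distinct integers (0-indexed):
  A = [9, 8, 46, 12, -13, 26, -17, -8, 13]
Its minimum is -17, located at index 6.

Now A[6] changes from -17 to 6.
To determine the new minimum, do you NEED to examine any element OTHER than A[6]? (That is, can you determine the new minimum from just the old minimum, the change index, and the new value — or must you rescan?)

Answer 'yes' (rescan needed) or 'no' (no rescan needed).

Old min = -17 at index 6
Change at index 6: -17 -> 6
Index 6 WAS the min and new value 6 > old min -17. Must rescan other elements to find the new min.
Needs rescan: yes

Answer: yes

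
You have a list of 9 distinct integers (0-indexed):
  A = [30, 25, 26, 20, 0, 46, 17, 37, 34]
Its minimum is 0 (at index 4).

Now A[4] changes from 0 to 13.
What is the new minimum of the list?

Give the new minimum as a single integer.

Answer: 13

Derivation:
Old min = 0 (at index 4)
Change: A[4] 0 -> 13
Changed element WAS the min. Need to check: is 13 still <= all others?
  Min of remaining elements: 17
  New min = min(13, 17) = 13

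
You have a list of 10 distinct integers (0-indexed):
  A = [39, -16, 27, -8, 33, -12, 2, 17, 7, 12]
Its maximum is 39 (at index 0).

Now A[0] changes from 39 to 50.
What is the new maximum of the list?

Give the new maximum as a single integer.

Old max = 39 (at index 0)
Change: A[0] 39 -> 50
Changed element WAS the max -> may need rescan.
  Max of remaining elements: 33
  New max = max(50, 33) = 50

Answer: 50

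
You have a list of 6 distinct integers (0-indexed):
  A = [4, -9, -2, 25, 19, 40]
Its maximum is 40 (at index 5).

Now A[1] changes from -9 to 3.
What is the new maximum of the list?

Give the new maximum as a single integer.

Answer: 40

Derivation:
Old max = 40 (at index 5)
Change: A[1] -9 -> 3
Changed element was NOT the old max.
  New max = max(old_max, new_val) = max(40, 3) = 40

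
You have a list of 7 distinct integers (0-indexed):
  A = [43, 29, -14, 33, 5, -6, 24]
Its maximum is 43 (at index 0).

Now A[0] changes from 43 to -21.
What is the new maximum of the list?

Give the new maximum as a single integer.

Old max = 43 (at index 0)
Change: A[0] 43 -> -21
Changed element WAS the max -> may need rescan.
  Max of remaining elements: 33
  New max = max(-21, 33) = 33

Answer: 33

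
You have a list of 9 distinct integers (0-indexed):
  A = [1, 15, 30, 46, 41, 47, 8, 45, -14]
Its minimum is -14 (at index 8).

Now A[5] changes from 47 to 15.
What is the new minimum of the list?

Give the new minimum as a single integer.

Answer: -14

Derivation:
Old min = -14 (at index 8)
Change: A[5] 47 -> 15
Changed element was NOT the old min.
  New min = min(old_min, new_val) = min(-14, 15) = -14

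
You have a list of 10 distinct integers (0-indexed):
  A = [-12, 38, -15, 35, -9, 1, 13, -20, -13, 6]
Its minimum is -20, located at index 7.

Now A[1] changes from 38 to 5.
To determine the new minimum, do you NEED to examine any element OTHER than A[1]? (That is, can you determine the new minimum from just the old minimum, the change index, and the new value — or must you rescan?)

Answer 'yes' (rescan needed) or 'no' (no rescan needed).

Old min = -20 at index 7
Change at index 1: 38 -> 5
Index 1 was NOT the min. New min = min(-20, 5). No rescan of other elements needed.
Needs rescan: no

Answer: no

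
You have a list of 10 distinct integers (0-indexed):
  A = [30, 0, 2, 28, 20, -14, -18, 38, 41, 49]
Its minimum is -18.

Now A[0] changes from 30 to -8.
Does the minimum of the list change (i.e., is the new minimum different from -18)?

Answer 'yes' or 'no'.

Answer: no

Derivation:
Old min = -18
Change: A[0] 30 -> -8
Changed element was NOT the min; min changes only if -8 < -18.
New min = -18; changed? no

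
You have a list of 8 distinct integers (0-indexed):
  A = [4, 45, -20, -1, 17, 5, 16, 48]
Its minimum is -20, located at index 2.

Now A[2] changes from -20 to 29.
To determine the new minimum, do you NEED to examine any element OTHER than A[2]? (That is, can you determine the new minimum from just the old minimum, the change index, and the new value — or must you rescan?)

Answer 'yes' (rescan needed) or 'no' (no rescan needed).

Old min = -20 at index 2
Change at index 2: -20 -> 29
Index 2 WAS the min and new value 29 > old min -20. Must rescan other elements to find the new min.
Needs rescan: yes

Answer: yes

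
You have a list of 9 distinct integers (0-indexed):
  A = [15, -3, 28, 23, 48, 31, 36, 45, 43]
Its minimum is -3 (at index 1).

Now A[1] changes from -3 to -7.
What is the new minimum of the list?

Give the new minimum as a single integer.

Old min = -3 (at index 1)
Change: A[1] -3 -> -7
Changed element WAS the min. Need to check: is -7 still <= all others?
  Min of remaining elements: 15
  New min = min(-7, 15) = -7

Answer: -7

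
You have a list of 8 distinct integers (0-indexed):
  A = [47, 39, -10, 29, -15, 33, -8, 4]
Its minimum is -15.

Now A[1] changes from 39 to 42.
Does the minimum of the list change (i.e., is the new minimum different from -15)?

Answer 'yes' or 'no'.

Old min = -15
Change: A[1] 39 -> 42
Changed element was NOT the min; min changes only if 42 < -15.
New min = -15; changed? no

Answer: no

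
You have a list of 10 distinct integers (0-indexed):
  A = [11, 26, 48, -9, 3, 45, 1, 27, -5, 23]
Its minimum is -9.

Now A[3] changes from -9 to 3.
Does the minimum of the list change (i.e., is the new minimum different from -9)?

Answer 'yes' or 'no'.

Answer: yes

Derivation:
Old min = -9
Change: A[3] -9 -> 3
Changed element was the min; new min must be rechecked.
New min = -5; changed? yes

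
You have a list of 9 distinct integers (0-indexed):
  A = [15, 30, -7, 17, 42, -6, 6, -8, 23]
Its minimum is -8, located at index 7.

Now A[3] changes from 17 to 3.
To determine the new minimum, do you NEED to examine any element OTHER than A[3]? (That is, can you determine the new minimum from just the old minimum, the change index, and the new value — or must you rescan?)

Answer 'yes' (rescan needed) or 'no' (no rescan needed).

Old min = -8 at index 7
Change at index 3: 17 -> 3
Index 3 was NOT the min. New min = min(-8, 3). No rescan of other elements needed.
Needs rescan: no

Answer: no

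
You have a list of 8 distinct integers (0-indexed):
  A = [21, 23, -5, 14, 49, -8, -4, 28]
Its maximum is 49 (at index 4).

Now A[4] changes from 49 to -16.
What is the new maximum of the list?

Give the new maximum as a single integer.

Answer: 28

Derivation:
Old max = 49 (at index 4)
Change: A[4] 49 -> -16
Changed element WAS the max -> may need rescan.
  Max of remaining elements: 28
  New max = max(-16, 28) = 28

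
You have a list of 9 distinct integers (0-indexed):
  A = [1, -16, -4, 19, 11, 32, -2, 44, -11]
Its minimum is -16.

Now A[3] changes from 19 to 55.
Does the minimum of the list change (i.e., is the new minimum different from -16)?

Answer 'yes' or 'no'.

Answer: no

Derivation:
Old min = -16
Change: A[3] 19 -> 55
Changed element was NOT the min; min changes only if 55 < -16.
New min = -16; changed? no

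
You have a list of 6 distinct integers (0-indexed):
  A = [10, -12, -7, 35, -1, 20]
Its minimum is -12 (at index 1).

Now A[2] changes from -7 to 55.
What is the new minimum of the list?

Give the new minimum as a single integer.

Old min = -12 (at index 1)
Change: A[2] -7 -> 55
Changed element was NOT the old min.
  New min = min(old_min, new_val) = min(-12, 55) = -12

Answer: -12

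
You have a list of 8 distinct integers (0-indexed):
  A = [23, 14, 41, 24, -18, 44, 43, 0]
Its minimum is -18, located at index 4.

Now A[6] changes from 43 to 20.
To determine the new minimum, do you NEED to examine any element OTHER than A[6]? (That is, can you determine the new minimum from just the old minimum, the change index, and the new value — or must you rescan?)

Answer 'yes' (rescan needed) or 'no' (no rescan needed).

Old min = -18 at index 4
Change at index 6: 43 -> 20
Index 6 was NOT the min. New min = min(-18, 20). No rescan of other elements needed.
Needs rescan: no

Answer: no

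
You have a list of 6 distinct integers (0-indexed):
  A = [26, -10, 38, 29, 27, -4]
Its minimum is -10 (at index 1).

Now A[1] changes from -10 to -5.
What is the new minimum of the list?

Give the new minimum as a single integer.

Old min = -10 (at index 1)
Change: A[1] -10 -> -5
Changed element WAS the min. Need to check: is -5 still <= all others?
  Min of remaining elements: -4
  New min = min(-5, -4) = -5

Answer: -5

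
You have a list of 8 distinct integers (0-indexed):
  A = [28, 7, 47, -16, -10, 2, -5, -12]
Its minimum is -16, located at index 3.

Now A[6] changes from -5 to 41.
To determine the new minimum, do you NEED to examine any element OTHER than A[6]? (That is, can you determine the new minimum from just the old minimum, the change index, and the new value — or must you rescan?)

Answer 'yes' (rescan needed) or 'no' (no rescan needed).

Old min = -16 at index 3
Change at index 6: -5 -> 41
Index 6 was NOT the min. New min = min(-16, 41). No rescan of other elements needed.
Needs rescan: no

Answer: no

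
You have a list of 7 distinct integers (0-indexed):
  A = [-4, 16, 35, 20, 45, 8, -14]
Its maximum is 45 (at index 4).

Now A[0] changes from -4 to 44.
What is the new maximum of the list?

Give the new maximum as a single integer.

Old max = 45 (at index 4)
Change: A[0] -4 -> 44
Changed element was NOT the old max.
  New max = max(old_max, new_val) = max(45, 44) = 45

Answer: 45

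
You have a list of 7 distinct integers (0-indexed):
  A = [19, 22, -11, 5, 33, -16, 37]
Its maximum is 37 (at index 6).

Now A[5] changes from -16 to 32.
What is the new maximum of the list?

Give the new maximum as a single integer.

Answer: 37

Derivation:
Old max = 37 (at index 6)
Change: A[5] -16 -> 32
Changed element was NOT the old max.
  New max = max(old_max, new_val) = max(37, 32) = 37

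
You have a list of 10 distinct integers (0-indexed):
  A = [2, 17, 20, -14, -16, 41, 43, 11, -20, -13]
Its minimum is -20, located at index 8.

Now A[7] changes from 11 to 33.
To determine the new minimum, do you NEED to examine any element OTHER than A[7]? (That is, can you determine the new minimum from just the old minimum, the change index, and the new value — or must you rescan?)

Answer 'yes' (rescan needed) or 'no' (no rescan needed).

Answer: no

Derivation:
Old min = -20 at index 8
Change at index 7: 11 -> 33
Index 7 was NOT the min. New min = min(-20, 33). No rescan of other elements needed.
Needs rescan: no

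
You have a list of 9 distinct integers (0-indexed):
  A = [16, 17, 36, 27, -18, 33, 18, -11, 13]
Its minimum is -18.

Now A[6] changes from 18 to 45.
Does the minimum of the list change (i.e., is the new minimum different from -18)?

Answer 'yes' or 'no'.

Old min = -18
Change: A[6] 18 -> 45
Changed element was NOT the min; min changes only if 45 < -18.
New min = -18; changed? no

Answer: no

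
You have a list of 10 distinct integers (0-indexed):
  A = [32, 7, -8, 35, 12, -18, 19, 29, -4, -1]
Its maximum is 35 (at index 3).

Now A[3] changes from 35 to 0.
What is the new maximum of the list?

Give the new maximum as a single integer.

Answer: 32

Derivation:
Old max = 35 (at index 3)
Change: A[3] 35 -> 0
Changed element WAS the max -> may need rescan.
  Max of remaining elements: 32
  New max = max(0, 32) = 32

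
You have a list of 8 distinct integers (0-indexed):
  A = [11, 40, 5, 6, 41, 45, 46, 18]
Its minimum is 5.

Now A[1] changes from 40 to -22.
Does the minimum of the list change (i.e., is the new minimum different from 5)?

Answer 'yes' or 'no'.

Answer: yes

Derivation:
Old min = 5
Change: A[1] 40 -> -22
Changed element was NOT the min; min changes only if -22 < 5.
New min = -22; changed? yes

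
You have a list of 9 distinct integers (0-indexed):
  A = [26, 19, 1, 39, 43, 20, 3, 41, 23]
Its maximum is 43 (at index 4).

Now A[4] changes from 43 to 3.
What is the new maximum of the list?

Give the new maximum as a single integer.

Old max = 43 (at index 4)
Change: A[4] 43 -> 3
Changed element WAS the max -> may need rescan.
  Max of remaining elements: 41
  New max = max(3, 41) = 41

Answer: 41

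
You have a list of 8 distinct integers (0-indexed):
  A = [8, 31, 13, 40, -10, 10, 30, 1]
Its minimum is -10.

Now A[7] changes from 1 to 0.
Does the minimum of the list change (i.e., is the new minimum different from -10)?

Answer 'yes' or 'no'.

Answer: no

Derivation:
Old min = -10
Change: A[7] 1 -> 0
Changed element was NOT the min; min changes only if 0 < -10.
New min = -10; changed? no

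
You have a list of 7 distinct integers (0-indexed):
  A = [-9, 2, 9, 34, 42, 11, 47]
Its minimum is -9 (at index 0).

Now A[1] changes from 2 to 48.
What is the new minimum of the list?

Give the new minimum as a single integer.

Answer: -9

Derivation:
Old min = -9 (at index 0)
Change: A[1] 2 -> 48
Changed element was NOT the old min.
  New min = min(old_min, new_val) = min(-9, 48) = -9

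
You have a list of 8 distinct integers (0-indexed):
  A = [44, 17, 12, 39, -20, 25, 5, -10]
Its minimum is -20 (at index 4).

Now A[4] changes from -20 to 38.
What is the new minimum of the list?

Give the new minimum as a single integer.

Old min = -20 (at index 4)
Change: A[4] -20 -> 38
Changed element WAS the min. Need to check: is 38 still <= all others?
  Min of remaining elements: -10
  New min = min(38, -10) = -10

Answer: -10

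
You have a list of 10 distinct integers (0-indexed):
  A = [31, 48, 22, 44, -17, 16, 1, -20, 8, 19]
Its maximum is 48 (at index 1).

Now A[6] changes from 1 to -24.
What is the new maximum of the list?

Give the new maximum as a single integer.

Answer: 48

Derivation:
Old max = 48 (at index 1)
Change: A[6] 1 -> -24
Changed element was NOT the old max.
  New max = max(old_max, new_val) = max(48, -24) = 48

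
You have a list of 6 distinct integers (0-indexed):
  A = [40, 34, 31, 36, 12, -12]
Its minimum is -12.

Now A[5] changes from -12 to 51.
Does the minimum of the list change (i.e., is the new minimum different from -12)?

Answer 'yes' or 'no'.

Answer: yes

Derivation:
Old min = -12
Change: A[5] -12 -> 51
Changed element was the min; new min must be rechecked.
New min = 12; changed? yes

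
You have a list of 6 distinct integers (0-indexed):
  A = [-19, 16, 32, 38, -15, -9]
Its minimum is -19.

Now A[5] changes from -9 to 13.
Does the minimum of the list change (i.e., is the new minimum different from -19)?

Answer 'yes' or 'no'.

Answer: no

Derivation:
Old min = -19
Change: A[5] -9 -> 13
Changed element was NOT the min; min changes only if 13 < -19.
New min = -19; changed? no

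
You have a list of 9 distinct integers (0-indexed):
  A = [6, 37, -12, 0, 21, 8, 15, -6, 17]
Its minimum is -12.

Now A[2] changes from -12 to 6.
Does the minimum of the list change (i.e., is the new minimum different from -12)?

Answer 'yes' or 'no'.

Old min = -12
Change: A[2] -12 -> 6
Changed element was the min; new min must be rechecked.
New min = -6; changed? yes

Answer: yes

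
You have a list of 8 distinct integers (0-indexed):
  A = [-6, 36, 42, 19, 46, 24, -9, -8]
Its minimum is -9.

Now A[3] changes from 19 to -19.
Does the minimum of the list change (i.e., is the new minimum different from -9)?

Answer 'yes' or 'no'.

Old min = -9
Change: A[3] 19 -> -19
Changed element was NOT the min; min changes only if -19 < -9.
New min = -19; changed? yes

Answer: yes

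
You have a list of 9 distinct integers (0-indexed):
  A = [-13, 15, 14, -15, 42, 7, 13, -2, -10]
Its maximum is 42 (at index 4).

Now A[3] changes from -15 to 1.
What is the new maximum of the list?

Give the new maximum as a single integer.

Answer: 42

Derivation:
Old max = 42 (at index 4)
Change: A[3] -15 -> 1
Changed element was NOT the old max.
  New max = max(old_max, new_val) = max(42, 1) = 42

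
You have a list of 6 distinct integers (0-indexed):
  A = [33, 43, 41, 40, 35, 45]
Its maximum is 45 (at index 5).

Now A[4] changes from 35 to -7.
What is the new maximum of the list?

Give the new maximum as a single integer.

Old max = 45 (at index 5)
Change: A[4] 35 -> -7
Changed element was NOT the old max.
  New max = max(old_max, new_val) = max(45, -7) = 45

Answer: 45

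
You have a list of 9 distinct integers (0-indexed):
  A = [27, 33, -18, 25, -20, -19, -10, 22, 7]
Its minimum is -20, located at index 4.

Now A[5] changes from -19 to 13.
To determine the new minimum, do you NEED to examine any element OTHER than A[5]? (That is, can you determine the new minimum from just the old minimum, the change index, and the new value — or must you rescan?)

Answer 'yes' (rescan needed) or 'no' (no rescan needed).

Old min = -20 at index 4
Change at index 5: -19 -> 13
Index 5 was NOT the min. New min = min(-20, 13). No rescan of other elements needed.
Needs rescan: no

Answer: no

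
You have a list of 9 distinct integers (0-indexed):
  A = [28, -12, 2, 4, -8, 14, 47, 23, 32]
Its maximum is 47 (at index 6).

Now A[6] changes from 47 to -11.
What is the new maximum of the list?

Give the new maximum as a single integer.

Old max = 47 (at index 6)
Change: A[6] 47 -> -11
Changed element WAS the max -> may need rescan.
  Max of remaining elements: 32
  New max = max(-11, 32) = 32

Answer: 32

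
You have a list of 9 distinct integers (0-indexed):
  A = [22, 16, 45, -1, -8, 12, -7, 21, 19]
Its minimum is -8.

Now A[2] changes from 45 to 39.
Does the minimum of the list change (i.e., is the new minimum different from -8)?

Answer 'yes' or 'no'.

Answer: no

Derivation:
Old min = -8
Change: A[2] 45 -> 39
Changed element was NOT the min; min changes only if 39 < -8.
New min = -8; changed? no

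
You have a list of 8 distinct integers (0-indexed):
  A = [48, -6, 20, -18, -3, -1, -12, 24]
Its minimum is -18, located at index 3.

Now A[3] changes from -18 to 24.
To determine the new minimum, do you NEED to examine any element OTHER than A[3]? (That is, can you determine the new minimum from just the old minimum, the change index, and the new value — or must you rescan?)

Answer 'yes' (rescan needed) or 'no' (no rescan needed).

Old min = -18 at index 3
Change at index 3: -18 -> 24
Index 3 WAS the min and new value 24 > old min -18. Must rescan other elements to find the new min.
Needs rescan: yes

Answer: yes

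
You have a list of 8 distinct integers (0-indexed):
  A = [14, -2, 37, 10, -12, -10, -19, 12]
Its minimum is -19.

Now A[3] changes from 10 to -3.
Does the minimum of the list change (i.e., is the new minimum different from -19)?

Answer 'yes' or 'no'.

Answer: no

Derivation:
Old min = -19
Change: A[3] 10 -> -3
Changed element was NOT the min; min changes only if -3 < -19.
New min = -19; changed? no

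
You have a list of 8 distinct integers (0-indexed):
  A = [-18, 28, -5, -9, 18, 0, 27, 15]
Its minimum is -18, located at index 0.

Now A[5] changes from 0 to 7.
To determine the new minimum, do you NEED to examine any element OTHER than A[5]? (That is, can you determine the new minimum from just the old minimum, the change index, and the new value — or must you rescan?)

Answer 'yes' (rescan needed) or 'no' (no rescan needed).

Old min = -18 at index 0
Change at index 5: 0 -> 7
Index 5 was NOT the min. New min = min(-18, 7). No rescan of other elements needed.
Needs rescan: no

Answer: no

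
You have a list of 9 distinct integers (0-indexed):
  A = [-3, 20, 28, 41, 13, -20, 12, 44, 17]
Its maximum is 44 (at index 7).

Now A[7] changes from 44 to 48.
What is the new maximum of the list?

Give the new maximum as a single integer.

Old max = 44 (at index 7)
Change: A[7] 44 -> 48
Changed element WAS the max -> may need rescan.
  Max of remaining elements: 41
  New max = max(48, 41) = 48

Answer: 48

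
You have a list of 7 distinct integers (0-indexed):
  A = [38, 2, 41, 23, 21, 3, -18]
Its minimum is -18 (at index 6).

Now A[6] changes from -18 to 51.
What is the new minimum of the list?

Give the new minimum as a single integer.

Answer: 2

Derivation:
Old min = -18 (at index 6)
Change: A[6] -18 -> 51
Changed element WAS the min. Need to check: is 51 still <= all others?
  Min of remaining elements: 2
  New min = min(51, 2) = 2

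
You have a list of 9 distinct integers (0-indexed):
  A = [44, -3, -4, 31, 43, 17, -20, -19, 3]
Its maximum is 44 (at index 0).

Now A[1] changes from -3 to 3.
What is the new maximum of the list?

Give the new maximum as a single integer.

Old max = 44 (at index 0)
Change: A[1] -3 -> 3
Changed element was NOT the old max.
  New max = max(old_max, new_val) = max(44, 3) = 44

Answer: 44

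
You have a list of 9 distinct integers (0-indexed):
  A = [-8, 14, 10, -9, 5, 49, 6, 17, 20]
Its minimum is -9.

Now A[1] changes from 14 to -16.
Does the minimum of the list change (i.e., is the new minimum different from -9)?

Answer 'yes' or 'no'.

Answer: yes

Derivation:
Old min = -9
Change: A[1] 14 -> -16
Changed element was NOT the min; min changes only if -16 < -9.
New min = -16; changed? yes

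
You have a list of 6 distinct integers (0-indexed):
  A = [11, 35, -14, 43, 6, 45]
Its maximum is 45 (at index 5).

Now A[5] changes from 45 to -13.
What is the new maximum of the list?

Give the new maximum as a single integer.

Old max = 45 (at index 5)
Change: A[5] 45 -> -13
Changed element WAS the max -> may need rescan.
  Max of remaining elements: 43
  New max = max(-13, 43) = 43

Answer: 43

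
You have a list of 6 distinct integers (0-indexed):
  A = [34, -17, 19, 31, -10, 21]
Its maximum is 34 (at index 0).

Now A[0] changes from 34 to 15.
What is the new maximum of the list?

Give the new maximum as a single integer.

Answer: 31

Derivation:
Old max = 34 (at index 0)
Change: A[0] 34 -> 15
Changed element WAS the max -> may need rescan.
  Max of remaining elements: 31
  New max = max(15, 31) = 31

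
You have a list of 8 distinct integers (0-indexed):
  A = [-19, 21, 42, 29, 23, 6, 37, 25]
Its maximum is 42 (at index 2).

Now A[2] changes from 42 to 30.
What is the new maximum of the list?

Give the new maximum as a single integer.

Old max = 42 (at index 2)
Change: A[2] 42 -> 30
Changed element WAS the max -> may need rescan.
  Max of remaining elements: 37
  New max = max(30, 37) = 37

Answer: 37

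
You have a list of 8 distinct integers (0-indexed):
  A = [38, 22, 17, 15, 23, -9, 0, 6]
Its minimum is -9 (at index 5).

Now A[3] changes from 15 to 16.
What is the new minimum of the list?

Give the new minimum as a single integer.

Answer: -9

Derivation:
Old min = -9 (at index 5)
Change: A[3] 15 -> 16
Changed element was NOT the old min.
  New min = min(old_min, new_val) = min(-9, 16) = -9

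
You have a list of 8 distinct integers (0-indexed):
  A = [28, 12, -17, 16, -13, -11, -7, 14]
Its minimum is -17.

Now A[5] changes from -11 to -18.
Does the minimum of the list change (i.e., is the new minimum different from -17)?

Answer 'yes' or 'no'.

Answer: yes

Derivation:
Old min = -17
Change: A[5] -11 -> -18
Changed element was NOT the min; min changes only if -18 < -17.
New min = -18; changed? yes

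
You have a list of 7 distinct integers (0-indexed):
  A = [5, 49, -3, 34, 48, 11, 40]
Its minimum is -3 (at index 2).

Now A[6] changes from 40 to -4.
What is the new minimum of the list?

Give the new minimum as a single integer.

Old min = -3 (at index 2)
Change: A[6] 40 -> -4
Changed element was NOT the old min.
  New min = min(old_min, new_val) = min(-3, -4) = -4

Answer: -4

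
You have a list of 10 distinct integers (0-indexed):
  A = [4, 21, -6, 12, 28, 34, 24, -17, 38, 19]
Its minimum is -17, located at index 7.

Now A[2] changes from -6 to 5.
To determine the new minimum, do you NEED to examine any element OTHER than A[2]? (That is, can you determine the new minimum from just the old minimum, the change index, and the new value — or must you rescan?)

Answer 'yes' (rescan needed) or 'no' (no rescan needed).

Answer: no

Derivation:
Old min = -17 at index 7
Change at index 2: -6 -> 5
Index 2 was NOT the min. New min = min(-17, 5). No rescan of other elements needed.
Needs rescan: no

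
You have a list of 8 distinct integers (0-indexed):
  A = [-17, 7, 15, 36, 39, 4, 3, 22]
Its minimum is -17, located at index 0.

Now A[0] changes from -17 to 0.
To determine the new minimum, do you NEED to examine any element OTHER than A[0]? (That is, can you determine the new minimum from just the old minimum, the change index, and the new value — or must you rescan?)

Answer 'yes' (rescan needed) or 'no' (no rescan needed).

Old min = -17 at index 0
Change at index 0: -17 -> 0
Index 0 WAS the min and new value 0 > old min -17. Must rescan other elements to find the new min.
Needs rescan: yes

Answer: yes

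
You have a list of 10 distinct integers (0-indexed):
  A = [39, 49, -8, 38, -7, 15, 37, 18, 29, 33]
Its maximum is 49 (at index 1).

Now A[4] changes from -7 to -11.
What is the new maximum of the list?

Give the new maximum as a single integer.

Answer: 49

Derivation:
Old max = 49 (at index 1)
Change: A[4] -7 -> -11
Changed element was NOT the old max.
  New max = max(old_max, new_val) = max(49, -11) = 49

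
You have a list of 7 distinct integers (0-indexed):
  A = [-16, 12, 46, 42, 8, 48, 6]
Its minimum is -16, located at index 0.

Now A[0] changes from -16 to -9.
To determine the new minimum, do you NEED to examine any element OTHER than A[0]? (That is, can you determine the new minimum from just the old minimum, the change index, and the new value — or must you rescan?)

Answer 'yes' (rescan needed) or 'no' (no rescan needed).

Answer: yes

Derivation:
Old min = -16 at index 0
Change at index 0: -16 -> -9
Index 0 WAS the min and new value -9 > old min -16. Must rescan other elements to find the new min.
Needs rescan: yes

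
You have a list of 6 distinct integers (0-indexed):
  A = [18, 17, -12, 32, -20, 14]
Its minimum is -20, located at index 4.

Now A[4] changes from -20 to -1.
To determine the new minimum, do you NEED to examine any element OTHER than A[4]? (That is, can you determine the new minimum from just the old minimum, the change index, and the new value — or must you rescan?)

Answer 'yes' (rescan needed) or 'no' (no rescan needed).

Old min = -20 at index 4
Change at index 4: -20 -> -1
Index 4 WAS the min and new value -1 > old min -20. Must rescan other elements to find the new min.
Needs rescan: yes

Answer: yes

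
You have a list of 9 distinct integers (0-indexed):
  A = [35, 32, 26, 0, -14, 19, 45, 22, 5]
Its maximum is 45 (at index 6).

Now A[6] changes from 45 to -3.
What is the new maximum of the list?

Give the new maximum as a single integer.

Old max = 45 (at index 6)
Change: A[6] 45 -> -3
Changed element WAS the max -> may need rescan.
  Max of remaining elements: 35
  New max = max(-3, 35) = 35

Answer: 35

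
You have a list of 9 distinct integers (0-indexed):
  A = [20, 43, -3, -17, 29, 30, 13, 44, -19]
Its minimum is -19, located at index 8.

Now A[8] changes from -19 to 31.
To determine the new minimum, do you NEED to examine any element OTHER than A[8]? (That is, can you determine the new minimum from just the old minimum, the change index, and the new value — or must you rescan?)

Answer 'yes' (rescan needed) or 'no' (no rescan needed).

Answer: yes

Derivation:
Old min = -19 at index 8
Change at index 8: -19 -> 31
Index 8 WAS the min and new value 31 > old min -19. Must rescan other elements to find the new min.
Needs rescan: yes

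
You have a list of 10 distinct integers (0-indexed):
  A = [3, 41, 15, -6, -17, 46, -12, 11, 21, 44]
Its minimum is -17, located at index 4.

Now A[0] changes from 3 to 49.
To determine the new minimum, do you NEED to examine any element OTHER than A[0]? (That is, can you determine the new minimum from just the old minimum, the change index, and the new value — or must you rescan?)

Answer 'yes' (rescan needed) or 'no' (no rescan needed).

Answer: no

Derivation:
Old min = -17 at index 4
Change at index 0: 3 -> 49
Index 0 was NOT the min. New min = min(-17, 49). No rescan of other elements needed.
Needs rescan: no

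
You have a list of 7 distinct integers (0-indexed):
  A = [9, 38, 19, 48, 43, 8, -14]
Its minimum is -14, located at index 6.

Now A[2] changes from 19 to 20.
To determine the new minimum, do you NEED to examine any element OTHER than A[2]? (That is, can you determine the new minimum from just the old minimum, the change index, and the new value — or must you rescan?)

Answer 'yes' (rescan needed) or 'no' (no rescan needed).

Old min = -14 at index 6
Change at index 2: 19 -> 20
Index 2 was NOT the min. New min = min(-14, 20). No rescan of other elements needed.
Needs rescan: no

Answer: no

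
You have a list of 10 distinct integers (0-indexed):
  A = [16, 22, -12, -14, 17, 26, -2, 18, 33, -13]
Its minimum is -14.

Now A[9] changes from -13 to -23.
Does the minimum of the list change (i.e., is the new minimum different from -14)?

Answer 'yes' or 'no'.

Old min = -14
Change: A[9] -13 -> -23
Changed element was NOT the min; min changes only if -23 < -14.
New min = -23; changed? yes

Answer: yes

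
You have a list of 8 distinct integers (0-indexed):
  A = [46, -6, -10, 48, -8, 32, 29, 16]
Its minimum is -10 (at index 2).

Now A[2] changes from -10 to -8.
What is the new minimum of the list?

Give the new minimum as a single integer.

Old min = -10 (at index 2)
Change: A[2] -10 -> -8
Changed element WAS the min. Need to check: is -8 still <= all others?
  Min of remaining elements: -8
  New min = min(-8, -8) = -8

Answer: -8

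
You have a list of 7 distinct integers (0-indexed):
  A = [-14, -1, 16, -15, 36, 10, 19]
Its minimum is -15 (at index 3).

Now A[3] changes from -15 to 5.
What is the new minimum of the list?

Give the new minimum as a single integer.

Old min = -15 (at index 3)
Change: A[3] -15 -> 5
Changed element WAS the min. Need to check: is 5 still <= all others?
  Min of remaining elements: -14
  New min = min(5, -14) = -14

Answer: -14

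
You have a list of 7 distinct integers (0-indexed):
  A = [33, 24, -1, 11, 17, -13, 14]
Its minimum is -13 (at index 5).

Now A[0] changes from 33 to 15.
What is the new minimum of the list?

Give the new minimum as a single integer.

Old min = -13 (at index 5)
Change: A[0] 33 -> 15
Changed element was NOT the old min.
  New min = min(old_min, new_val) = min(-13, 15) = -13

Answer: -13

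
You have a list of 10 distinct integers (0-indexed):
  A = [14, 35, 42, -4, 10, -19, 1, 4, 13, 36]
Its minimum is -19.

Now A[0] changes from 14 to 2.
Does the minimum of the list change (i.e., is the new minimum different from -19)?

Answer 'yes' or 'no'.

Answer: no

Derivation:
Old min = -19
Change: A[0] 14 -> 2
Changed element was NOT the min; min changes only if 2 < -19.
New min = -19; changed? no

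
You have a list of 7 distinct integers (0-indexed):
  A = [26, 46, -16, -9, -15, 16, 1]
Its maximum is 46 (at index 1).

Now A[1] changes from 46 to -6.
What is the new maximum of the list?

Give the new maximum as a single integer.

Answer: 26

Derivation:
Old max = 46 (at index 1)
Change: A[1] 46 -> -6
Changed element WAS the max -> may need rescan.
  Max of remaining elements: 26
  New max = max(-6, 26) = 26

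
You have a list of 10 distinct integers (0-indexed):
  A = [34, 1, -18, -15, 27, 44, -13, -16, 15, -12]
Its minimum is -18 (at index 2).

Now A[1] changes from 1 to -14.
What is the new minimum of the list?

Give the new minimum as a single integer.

Old min = -18 (at index 2)
Change: A[1] 1 -> -14
Changed element was NOT the old min.
  New min = min(old_min, new_val) = min(-18, -14) = -18

Answer: -18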